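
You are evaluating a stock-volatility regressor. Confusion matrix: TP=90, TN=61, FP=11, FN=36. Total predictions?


Total = TP + TN + FP + FN
= 90 + 61 + 11 + 36
= 198
(Predicted positive: 101, predicted negative: 97)

198


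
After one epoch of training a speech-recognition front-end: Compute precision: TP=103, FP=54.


Precision = TP/(TP+FP)
= 103/(103+54)
= 103/157 = 65.61%

65.61%


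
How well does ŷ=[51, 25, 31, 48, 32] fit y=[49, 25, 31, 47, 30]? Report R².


ȳ = 36.4
SS_res = Σ(y-ŷ)² = 9
SS_tot = Σ(y-ȳ)² = 471.2
R² = 1 - SS_res/SS_tot = 1 - 0.0191 = 0.9809

0.9809


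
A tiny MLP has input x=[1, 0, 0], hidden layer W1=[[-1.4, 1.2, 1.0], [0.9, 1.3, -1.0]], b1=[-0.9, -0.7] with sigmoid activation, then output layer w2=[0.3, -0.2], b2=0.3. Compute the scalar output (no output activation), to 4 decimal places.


z1[0] = (-1.4)·(1) + (1.2)·(0) + (1.0)·(0) - 0.9 = -2.3
z1[1] = (0.9)·(1) + (1.3)·(0) + (-1.0)·(0) - 0.7 = 0.2
h = sigmoid(z1) = [0.0911, 0.5498]
output = (0.3)·(0.0911) + (-0.2)·(0.5498) + 0.3 = 0.2174

0.2174


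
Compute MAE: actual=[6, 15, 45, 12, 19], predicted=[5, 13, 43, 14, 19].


Absolute errors: |6-5|=1, |15-13|=2, |45-43|=2, |12-14|=2, |19-19|=0
Sum = 7
MAE = 7/5 = 7/5

7/5


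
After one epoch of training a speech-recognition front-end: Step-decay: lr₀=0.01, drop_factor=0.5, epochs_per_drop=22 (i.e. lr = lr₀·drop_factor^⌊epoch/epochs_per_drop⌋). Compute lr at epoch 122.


n_drops = ⌊122/22⌋ = 5
lr = 0.01·0.5^5 = 0.01·0.03125 = 0.0003125

0.0003125


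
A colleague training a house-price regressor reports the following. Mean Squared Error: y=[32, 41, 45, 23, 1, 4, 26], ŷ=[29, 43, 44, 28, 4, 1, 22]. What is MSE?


Squared errors: (32-29)²=9, (41-43)²=4, (45-44)²=1, (23-28)²=25, (1-4)²=9, (4-1)²=9, (26-22)²=16
Sum = 73
MSE = 73/7 = 73/7

73/7


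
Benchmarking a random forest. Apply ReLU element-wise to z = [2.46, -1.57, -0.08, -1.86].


ReLU(2.46) = max(0, 2.46) = 2.46
ReLU(-1.57) = max(0, -1.57) = 0.0
ReLU(-0.08) = max(0, -0.08) = 0.0
ReLU(-1.86) = max(0, -1.86) = 0.0
result = [2.46, 0.0, 0.0, 0.0]

[2.46, 0.0, 0.0, 0.0]


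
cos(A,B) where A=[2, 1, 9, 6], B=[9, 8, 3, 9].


A·B = 2·9 + 1·8 + 9·3 + 6·9 = 107
‖A‖ = √122 = 11.0454, ‖B‖ = √235 = 15.3297
cos = 107/(√122·√235) = 107/√28670 = 0.6319

0.6319


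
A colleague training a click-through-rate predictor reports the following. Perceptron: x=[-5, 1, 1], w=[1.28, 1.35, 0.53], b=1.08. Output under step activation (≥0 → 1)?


z = (-5)·(1.28) + (1)·(1.35) + (1)·(0.53) + 1.08
  = -3.44
step(z) = 0 (z<0)

0


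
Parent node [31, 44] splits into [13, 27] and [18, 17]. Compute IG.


Parent = [31, 44], H_parent = 0.9782
H_left = 0.9097 (n=40), H_right = 0.9994 (n=35)
H_children = (40/75)·0.9097 + (35/75)·0.9994 = 0.9516
IG = 0.9782 - 0.9516 = 0.0266

0.0266


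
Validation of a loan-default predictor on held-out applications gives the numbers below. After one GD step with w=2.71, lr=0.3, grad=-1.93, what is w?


w_new = w - α·∇
= 2.71 - 0.3·-1.93
= 2.71 + 0.579
= 3.289

3.289


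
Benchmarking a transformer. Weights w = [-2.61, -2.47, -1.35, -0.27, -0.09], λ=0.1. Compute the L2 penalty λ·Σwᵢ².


‖w‖₂² = (-2.61)² + (-2.47)² + (-1.35)² + (-0.27)² + (-0.09)²
     = 6.8121 + 6.1009 + 1.8225 + 0.0729 + 0.0081
     = 14.8165
λ·‖w‖₂² = 0.1·14.8165 = 1.48165

1.48165


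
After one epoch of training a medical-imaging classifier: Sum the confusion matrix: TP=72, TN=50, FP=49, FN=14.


Total = TP + TN + FP + FN
= 72 + 50 + 49 + 14
= 185
(Predicted positive: 121, predicted negative: 64)

185


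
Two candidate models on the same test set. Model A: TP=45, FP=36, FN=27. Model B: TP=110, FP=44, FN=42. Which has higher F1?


Model A: P=45/81=0.5556, R=45/72=0.625, F1=2PR/(P+R)=2TP/(2TP+FP+FN)=90/153=0.5882
Model B: P=110/154=0.7143, R=110/152=0.7237, F1=2PR/(P+R)=2TP/(2TP+FP+FN)=220/306=0.719
0.5882 < 0.719 → Model B

Model B


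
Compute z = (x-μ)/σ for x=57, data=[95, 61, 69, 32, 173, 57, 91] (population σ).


μ = 82.5714, σ = 41.8564
z = (57 - 82.5714)/41.8564 = -0.6109

-0.6109


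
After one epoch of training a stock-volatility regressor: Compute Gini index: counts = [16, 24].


Probabilities: [16/40, 24/40] ≈ [0.4, 0.6]
Σpᵢ² = (256 + 576)/40² = 832/1600
Gini = 1 - Σpᵢ² = 1 - 832/1600 = 0.48

0.48


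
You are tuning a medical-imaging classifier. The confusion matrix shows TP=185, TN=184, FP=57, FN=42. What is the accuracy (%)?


Accuracy = (TP+TN)/(TP+TN+FP+FN)
= (185+184)/(468)
= 369/468 = 78.85%

78.85%


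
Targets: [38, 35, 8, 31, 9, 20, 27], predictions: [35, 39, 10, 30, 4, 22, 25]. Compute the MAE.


Absolute errors: |38-35|=3, |35-39|=4, |8-10|=2, |31-30|=1, |9-4|=5, |20-22|=2, |27-25|=2
Sum = 19
MAE = 19/7 = 19/7

19/7


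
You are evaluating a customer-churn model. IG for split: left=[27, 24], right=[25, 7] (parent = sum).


Parent = [52, 31], H_parent = 0.9533
H_left = 0.9975 (n=51), H_right = 0.7579 (n=32)
H_children = (51/83)·0.9975 + (32/83)·0.7579 = 0.9051
IG = 0.9533 - 0.9051 = 0.0482

0.0482


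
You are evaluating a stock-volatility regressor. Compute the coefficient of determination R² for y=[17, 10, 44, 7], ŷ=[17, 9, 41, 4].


ȳ = 19.5
SS_res = Σ(y-ŷ)² = 19
SS_tot = Σ(y-ȳ)² = 853
R² = 1 - SS_res/SS_tot = 1 - 0.0223 = 0.9777

0.9777


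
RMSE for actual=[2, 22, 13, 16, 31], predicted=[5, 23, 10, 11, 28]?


MSE = 53/5 = 10.6
RMSE = √(53/5) = 3.2558

3.2558


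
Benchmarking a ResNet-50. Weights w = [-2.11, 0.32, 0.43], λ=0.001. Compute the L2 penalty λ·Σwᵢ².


‖w‖₂² = (-2.11)² + (0.32)² + (0.43)²
     = 4.4521 + 0.1024 + 0.1849
     = 4.7394
λ·‖w‖₂² = 0.001·4.7394 = 0.004739

0.004739


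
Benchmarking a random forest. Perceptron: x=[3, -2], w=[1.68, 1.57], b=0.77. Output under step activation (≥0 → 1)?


z = (3)·(1.68) + (-2)·(1.57) + 0.77
  = 2.67
step(z) = 1 (z≥0)

1


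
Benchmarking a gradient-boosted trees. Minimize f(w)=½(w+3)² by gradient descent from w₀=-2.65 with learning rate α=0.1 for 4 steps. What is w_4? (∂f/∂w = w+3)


step 1: grad = -2.65+3 = 0.35; w = -2.65 - 0.1·(0.35) = -2.685
step 2: grad = -2.685+3 = 0.315; w = -2.685 - 0.1·(0.315) = -2.7165
step 3: grad = -2.7165+3 = 0.2835; w = -2.7165 - 0.1·(0.2835) = -2.74485
step 4: grad = -2.74485+3 = 0.25515; w = -2.74485 - 0.1·(0.25515) = -2.770365

-2.770365


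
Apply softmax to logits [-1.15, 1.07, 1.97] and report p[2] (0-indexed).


Exponentials: e^-1.15=0.3166, e^1.07=2.9154, e^1.97=7.1707
Sum = 10.4027
Softmax = [0.0304, 0.2803, 0.6893]
p[2] = 7.1707/10.4027 = 0.6893

0.6893


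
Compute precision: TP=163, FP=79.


Precision = TP/(TP+FP)
= 163/(163+79)
= 163/242 = 67.36%

67.36%


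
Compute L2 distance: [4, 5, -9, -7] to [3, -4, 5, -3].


d = √((4-3)² + (5+ 4)² + (-9-5)² + (-7+ 3)²)
  = √(1 + 81 + 196 + 16)
  = √294 = 17.1464

17.1464


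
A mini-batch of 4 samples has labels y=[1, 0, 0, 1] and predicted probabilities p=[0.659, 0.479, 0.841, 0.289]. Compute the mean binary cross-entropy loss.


L[0] = -ln(0.659) = 0.417
L[1] = -ln(1-0.479) = -ln(0.521) = 0.652
L[2] = -ln(1-0.841) = -ln(0.159) = 1.8389
L[3] = -ln(0.289) = 1.2413
mean = (0.417 + 0.652 + 1.8389 + 1.2413)/4 = 1.0373

1.0373


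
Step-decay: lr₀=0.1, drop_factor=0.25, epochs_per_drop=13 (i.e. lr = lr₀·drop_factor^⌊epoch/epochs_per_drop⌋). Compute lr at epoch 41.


n_drops = ⌊41/13⌋ = 3
lr = 0.1·0.25^3 = 0.1·0.015625 = 0.0015625

0.0015625


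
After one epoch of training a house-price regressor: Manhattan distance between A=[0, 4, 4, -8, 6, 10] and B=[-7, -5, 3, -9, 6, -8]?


d = |0+ 7| + |4+ 5| + |4-3| + |-8+ 9| + |6-6| + |10+ 8|
  = 7 + 9 + 1 + 1 + 0 + 18
  = 36

36


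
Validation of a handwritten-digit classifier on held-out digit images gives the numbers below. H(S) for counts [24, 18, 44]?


Probabilities: [24/86, 18/86, 44/86] ≈ [0.2791, 0.2093, 0.5116]
H = -((24/86)·log₂(24/86) + (18/86)·log₂(18/86) + (44/86)·log₂(44/86))
  = 1.4808 bits

1.4808 bits


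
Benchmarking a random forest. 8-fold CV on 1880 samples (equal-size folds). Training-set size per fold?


Fold size = 1880/8 = 235
Training per fold = 1880 - 235 = 1645

1645


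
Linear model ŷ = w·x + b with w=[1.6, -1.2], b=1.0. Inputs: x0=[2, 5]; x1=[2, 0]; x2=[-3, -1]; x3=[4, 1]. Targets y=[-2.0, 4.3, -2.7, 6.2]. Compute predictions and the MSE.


ŷ0 = (1.6)·(2) + (-1.2)·(5) + 1.0 = -1.8
ŷ1 = (1.6)·(2) + (-1.2)·(0) + 1.0 = 4.2
ŷ2 = (1.6)·(-3) + (-1.2)·(-1) + 1.0 = -2.6
ŷ3 = (1.6)·(4) + (-1.2)·(1) + 1.0 = 6.2
errors² = [0.04, 0.01, 0.01, 0.0]
MSE = 0.0600/4 = 0.015

0.015


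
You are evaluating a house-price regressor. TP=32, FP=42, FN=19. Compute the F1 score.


Precision = 32/74 = 0.4324
Recall = 32/51 = 0.6275
F1 = 2·P·R/(P+R) = 2·TP/(2·TP+FP+FN) = 64/(64+42+19) = 64/125 = 0.512

0.512


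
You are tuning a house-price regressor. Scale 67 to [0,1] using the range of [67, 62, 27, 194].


min=27, max=194
(67-27)/(194-27) = 40/167 = 0.2395

0.2395


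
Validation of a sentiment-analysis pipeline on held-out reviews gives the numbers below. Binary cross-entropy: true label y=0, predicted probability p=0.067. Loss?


BCE = -[y·ln(p) + (1-y)·ln(1-p)]
= -0 - 1·ln(1-0.067)
= -ln(0.933) = 0.0694

0.0694


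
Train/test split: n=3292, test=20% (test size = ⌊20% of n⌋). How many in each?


Test = ⌊3292·20/100⌋ = 658
Train = 3292 - 658 = 2634

Train: 2634, Test: 658


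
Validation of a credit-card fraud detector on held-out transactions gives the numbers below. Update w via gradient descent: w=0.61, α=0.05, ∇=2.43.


w_new = w - α·∇
= 0.61 - 0.05·2.43
= 0.61 - 0.1215
= 0.4885

0.4885


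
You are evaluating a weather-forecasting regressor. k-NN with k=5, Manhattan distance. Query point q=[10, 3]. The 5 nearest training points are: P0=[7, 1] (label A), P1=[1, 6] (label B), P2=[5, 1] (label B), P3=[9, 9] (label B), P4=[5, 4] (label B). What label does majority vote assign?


d(q,P0) = 5  (label A)
d(q,P1) = 12  (label B)
d(q,P2) = 7  (label B)
d(q,P3) = 7  (label B)
d(q,P4) = 6  (label B)
Votes: A=1, B=4
Majority → B

B


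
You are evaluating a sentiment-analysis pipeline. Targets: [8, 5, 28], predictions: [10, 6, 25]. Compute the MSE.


Squared errors: (8-10)²=4, (5-6)²=1, (28-25)²=9
Sum = 14
MSE = 14/3 = 14/3

14/3


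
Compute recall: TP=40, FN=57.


Recall = TP/(TP+FN)
= 40/(40+57)
= 40/97 = 41.24%

41.24%


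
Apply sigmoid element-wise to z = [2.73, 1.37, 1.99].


σ(2.73) = 1/(1+e^-2.73) = 0.9388
σ(1.37) = 1/(1+e^-1.37) = 0.7974
σ(1.99) = 1/(1+e^-1.99) = 0.8797
result = [0.9388, 0.7974, 0.8797]

[0.9388, 0.7974, 0.8797]


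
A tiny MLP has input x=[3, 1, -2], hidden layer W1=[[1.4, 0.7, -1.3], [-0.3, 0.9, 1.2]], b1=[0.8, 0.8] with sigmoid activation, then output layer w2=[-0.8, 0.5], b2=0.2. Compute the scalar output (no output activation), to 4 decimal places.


z1[0] = (1.4)·(3) + (0.7)·(1) + (-1.3)·(-2) + 0.8 = 8.3
z1[1] = (-0.3)·(3) + (0.9)·(1) + (1.2)·(-2) + 0.8 = -1.6
h = sigmoid(z1) = [0.9998, 0.168]
output = (-0.8)·(0.9998) + (0.5)·(0.168) + 0.2 = -0.5158

-0.5158


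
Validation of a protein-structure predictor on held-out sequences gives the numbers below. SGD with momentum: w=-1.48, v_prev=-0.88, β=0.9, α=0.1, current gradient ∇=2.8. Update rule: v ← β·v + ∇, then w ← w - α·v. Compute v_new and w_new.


v_new = 0.9·-0.88 + 2.8 = -0.792 + 2.8 = 2.008
w_new = -1.48 - 0.1·2.008 = -1.48 - 0.2008 = -1.6808

v_new=2.008, w_new=-1.6808


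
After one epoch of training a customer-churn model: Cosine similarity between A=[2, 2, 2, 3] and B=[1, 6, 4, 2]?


A·B = 2·1 + 2·6 + 2·4 + 3·2 = 28
‖A‖ = √21 = 4.5826, ‖B‖ = √57 = 7.5498
cos = 28/(√21·√57) = 28/√1197 = 0.8093

0.8093


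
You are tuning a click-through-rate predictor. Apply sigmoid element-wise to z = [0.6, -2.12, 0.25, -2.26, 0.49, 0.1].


σ(0.6) = 1/(1+e^-0.6) = 0.6457
σ(-2.12) = 1/(1+e^2.12) = 0.1072
σ(0.25) = 1/(1+e^-0.25) = 0.5622
σ(-2.26) = 1/(1+e^2.26) = 0.0945
σ(0.49) = 1/(1+e^-0.49) = 0.6201
σ(0.1) = 1/(1+e^-0.1) = 0.525
result = [0.6457, 0.1072, 0.5622, 0.0945, 0.6201, 0.525]

[0.6457, 0.1072, 0.5622, 0.0945, 0.6201, 0.525]


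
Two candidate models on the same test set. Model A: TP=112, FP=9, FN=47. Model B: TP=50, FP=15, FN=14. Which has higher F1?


Model A: P=112/121=0.9256, R=112/159=0.7044, F1=2PR/(P+R)=2TP/(2TP+FP+FN)=224/280=0.8
Model B: P=50/65=0.7692, R=50/64=0.7812, F1=2PR/(P+R)=2TP/(2TP+FP+FN)=100/129=0.7752
0.8 > 0.7752 → Model A

Model A


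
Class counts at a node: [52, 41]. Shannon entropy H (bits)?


Probabilities: [52/93, 41/93] ≈ [0.5591, 0.4409]
H = -((52/93)·log₂(52/93) + (41/93)·log₂(41/93))
  = 0.9899 bits

0.9899 bits


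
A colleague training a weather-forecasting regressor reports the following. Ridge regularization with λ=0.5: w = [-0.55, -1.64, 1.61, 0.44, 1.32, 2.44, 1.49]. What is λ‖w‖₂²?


‖w‖₂² = (-0.55)² + (-1.64)² + (1.61)² + (0.44)² + (1.32)² + (2.44)² + (1.49)²
     = 0.3025 + 2.6896 + 2.5921 + 0.1936 + 1.7424 + 5.9536 + 2.2201
     = 15.6939
λ·‖w‖₂² = 0.5·15.6939 = 7.84695

7.84695


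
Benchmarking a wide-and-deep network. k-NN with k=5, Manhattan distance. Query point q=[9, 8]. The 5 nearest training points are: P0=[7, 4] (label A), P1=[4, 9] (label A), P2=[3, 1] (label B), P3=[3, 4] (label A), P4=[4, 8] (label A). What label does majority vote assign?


d(q,P0) = 6  (label A)
d(q,P1) = 6  (label A)
d(q,P2) = 13  (label B)
d(q,P3) = 10  (label A)
d(q,P4) = 5  (label A)
Votes: A=4, B=1
Majority → A

A


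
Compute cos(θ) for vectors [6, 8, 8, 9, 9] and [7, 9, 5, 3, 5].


A·B = 6·7 + 8·9 + 8·5 + 9·3 + 9·5 = 226
‖A‖ = √326 = 18.0555, ‖B‖ = √189 = 13.7477
cos = 226/(√326·√189) = 226/√61614 = 0.9105

0.9105


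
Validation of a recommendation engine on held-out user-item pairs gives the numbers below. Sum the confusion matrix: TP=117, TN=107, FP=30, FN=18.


Total = TP + TN + FP + FN
= 117 + 107 + 30 + 18
= 272
(Predicted positive: 147, predicted negative: 125)

272


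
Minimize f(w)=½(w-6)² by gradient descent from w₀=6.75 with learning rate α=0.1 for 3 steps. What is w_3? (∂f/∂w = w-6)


step 1: grad = 6.75-6 = 0.75; w = 6.75 - 0.1·(0.75) = 6.675
step 2: grad = 6.675-6 = 0.675; w = 6.675 - 0.1·(0.675) = 6.6075
step 3: grad = 6.6075-6 = 0.6075; w = 6.6075 - 0.1·(0.6075) = 6.54675

6.54675


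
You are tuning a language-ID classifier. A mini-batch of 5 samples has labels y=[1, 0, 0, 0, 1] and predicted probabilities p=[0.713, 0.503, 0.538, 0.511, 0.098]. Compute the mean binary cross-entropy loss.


L[0] = -ln(0.713) = 0.3383
L[1] = -ln(1-0.503) = -ln(0.497) = 0.6992
L[2] = -ln(1-0.538) = -ln(0.462) = 0.7722
L[3] = -ln(1-0.511) = -ln(0.489) = 0.7154
L[4] = -ln(0.098) = 2.3228
mean = (0.3383 + 0.6992 + 0.7722 + 0.7154 + 2.3228)/5 = 0.9696

0.9696


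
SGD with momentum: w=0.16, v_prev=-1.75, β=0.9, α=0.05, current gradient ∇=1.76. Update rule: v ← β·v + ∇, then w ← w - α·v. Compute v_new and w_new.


v_new = 0.9·-1.75 + 1.76 = -1.575 + 1.76 = 0.185
w_new = 0.16 - 0.05·0.185 = 0.16 - 0.00925 = 0.15075

v_new=0.185, w_new=0.15075


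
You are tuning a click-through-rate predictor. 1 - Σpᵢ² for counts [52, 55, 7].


Probabilities: [52/114, 55/114, 7/114] ≈ [0.4561, 0.4825, 0.0614]
Σpᵢ² = (2704 + 3025 + 49)/114² = 5778/12996
Gini = 1 - Σpᵢ² = 1 - 5778/12996 = 0.5554

0.5554


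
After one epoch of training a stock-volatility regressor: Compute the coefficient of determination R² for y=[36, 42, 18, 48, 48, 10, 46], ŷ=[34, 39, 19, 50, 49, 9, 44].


ȳ = 35.4286
SS_res = Σ(y-ŷ)² = 24
SS_tot = Σ(y-ȳ)² = 1421.71
R² = 1 - SS_res/SS_tot = 1 - 0.0169 = 0.9831

0.9831


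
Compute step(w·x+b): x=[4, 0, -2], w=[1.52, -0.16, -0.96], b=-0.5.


z = (4)·(1.52) + (0)·(-0.16) + (-2)·(-0.96) - 0.5
  = 7.5
step(z) = 1 (z≥0)

1


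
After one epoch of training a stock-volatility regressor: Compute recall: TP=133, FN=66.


Recall = TP/(TP+FN)
= 133/(133+66)
= 133/199 = 66.83%

66.83%


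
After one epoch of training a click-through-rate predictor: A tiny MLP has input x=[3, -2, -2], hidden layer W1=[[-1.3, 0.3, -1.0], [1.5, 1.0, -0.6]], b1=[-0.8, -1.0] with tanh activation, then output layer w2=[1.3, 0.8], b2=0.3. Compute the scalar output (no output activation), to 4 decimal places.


z1[0] = (-1.3)·(3) + (0.3)·(-2) + (-1.0)·(-2) - 0.8 = -3.3
z1[1] = (1.5)·(3) + (1.0)·(-2) + (-0.6)·(-2) - 1.0 = 2.7
h = tanh(z1) = [-0.9973, 0.991]
output = (1.3)·(-0.9973) + (0.8)·(0.991) + 0.3 = -0.2037

-0.2037


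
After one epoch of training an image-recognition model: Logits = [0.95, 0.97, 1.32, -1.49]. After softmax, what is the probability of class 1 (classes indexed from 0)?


Exponentials: e^0.95=2.5857, e^0.97=2.6379, e^1.32=3.7434, e^-1.49=0.2254
Sum = 9.1924
Softmax = [0.2813, 0.287, 0.4072, 0.0245]
p[1] = 2.6379/9.1924 = 0.287

0.287


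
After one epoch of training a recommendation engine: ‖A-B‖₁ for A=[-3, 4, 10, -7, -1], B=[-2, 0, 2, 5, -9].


d = |-3+ 2| + |4-0| + |10-2| + |-7-5| + |-1+ 9|
  = 1 + 4 + 8 + 12 + 8
  = 33

33


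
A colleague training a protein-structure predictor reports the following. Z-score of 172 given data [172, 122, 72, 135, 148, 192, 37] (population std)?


μ = 125.4286, σ = 50.5508
z = (172 - 125.4286)/50.5508 = 0.9213

0.9213


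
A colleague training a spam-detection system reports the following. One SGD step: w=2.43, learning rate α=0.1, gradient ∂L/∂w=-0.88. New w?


w_new = w - α·∇
= 2.43 - 0.1·-0.88
= 2.43 + 0.088
= 2.518

2.518


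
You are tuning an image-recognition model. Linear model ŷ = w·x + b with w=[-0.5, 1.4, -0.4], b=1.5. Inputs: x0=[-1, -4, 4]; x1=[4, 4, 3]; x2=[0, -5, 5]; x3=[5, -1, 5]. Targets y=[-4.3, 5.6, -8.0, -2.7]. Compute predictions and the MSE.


ŷ0 = (-0.5)·(-1) + (1.4)·(-4) + (-0.4)·(4) + 1.5 = -5.2
ŷ1 = (-0.5)·(4) + (1.4)·(4) + (-0.4)·(3) + 1.5 = 3.9
ŷ2 = (-0.5)·(0) + (1.4)·(-5) + (-0.4)·(5) + 1.5 = -7.5
ŷ3 = (-0.5)·(5) + (1.4)·(-1) + (-0.4)·(5) + 1.5 = -4.4
errors² = [0.81, 2.89, 0.25, 2.89]
MSE = 6.8400/4 = 1.71

1.71


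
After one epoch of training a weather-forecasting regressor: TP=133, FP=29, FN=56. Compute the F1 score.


Precision = 133/162 = 0.821
Recall = 133/189 = 0.7037
F1 = 2·P·R/(P+R) = 2·TP/(2·TP+FP+FN) = 266/(266+29+56) = 266/351 = 0.7578

0.7578


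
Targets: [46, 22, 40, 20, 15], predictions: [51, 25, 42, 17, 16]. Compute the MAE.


Absolute errors: |46-51|=5, |22-25|=3, |40-42|=2, |20-17|=3, |15-16|=1
Sum = 14
MAE = 14/5 = 14/5

14/5


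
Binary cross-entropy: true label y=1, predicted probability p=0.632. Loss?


BCE = -[y·ln(p) + (1-y)·ln(1-p)]
= -1·ln(0.632) - 0
= -ln(0.632) = 0.4589

0.4589


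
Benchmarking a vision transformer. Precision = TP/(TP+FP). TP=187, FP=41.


Precision = TP/(TP+FP)
= 187/(187+41)
= 187/228 = 82.02%

82.02%


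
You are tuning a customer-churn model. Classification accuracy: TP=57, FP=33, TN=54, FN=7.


Accuracy = (TP+TN)/(TP+TN+FP+FN)
= (57+54)/(151)
= 111/151 = 73.51%

73.51%


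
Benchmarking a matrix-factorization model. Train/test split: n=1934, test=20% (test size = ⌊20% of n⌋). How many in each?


Test = ⌊1934·20/100⌋ = 386
Train = 1934 - 386 = 1548

Train: 1548, Test: 386


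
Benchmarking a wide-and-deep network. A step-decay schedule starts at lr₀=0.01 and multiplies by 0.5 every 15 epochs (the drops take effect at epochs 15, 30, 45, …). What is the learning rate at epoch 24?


n_drops = ⌊24/15⌋ = 1
lr = 0.01·0.5^1 = 0.01·0.5 = 0.005

0.005


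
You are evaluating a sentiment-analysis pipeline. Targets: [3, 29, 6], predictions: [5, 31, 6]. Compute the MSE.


Squared errors: (3-5)²=4, (29-31)²=4, (6-6)²=0
Sum = 8
MSE = 8/3 = 8/3

8/3


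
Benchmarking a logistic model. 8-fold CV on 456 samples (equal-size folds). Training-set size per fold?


Fold size = 456/8 = 57
Training per fold = 456 - 57 = 399

399


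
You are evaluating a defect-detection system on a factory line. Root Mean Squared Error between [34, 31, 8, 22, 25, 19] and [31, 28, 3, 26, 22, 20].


MSE = 69/6 = 11.5
RMSE = √(69/6) = 3.3912

3.3912


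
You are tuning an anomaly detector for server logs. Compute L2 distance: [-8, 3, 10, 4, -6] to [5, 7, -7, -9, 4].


d = √((-8-5)² + (3-7)² + (10+ 7)² + (4+ 9)² + (-6-4)²)
  = √(169 + 16 + 289 + 169 + 100)
  = √743 = 27.258

27.258


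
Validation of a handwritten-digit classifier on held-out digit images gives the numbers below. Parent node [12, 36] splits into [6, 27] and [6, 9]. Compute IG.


Parent = [12, 36], H_parent = 0.8113
H_left = 0.684 (n=33), H_right = 0.971 (n=15)
H_children = (33/48)·0.684 + (15/48)·0.971 = 0.7737
IG = 0.8113 - 0.7737 = 0.0376

0.0376


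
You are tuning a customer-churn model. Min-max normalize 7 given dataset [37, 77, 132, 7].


min=7, max=132
(7-7)/(132-7) = 0/125 = 0.0

0.0


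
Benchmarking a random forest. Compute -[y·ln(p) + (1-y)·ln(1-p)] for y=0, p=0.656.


BCE = -[y·ln(p) + (1-y)·ln(1-p)]
= -0 - 1·ln(1-0.656)
= -ln(0.344) = 1.0671

1.0671


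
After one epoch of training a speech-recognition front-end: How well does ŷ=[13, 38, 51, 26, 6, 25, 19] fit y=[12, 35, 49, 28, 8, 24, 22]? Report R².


ȳ = 25.4286
SS_res = Σ(y-ŷ)² = 32
SS_tot = Σ(y-ȳ)² = 1151.71
R² = 1 - SS_res/SS_tot = 1 - 0.0278 = 0.9722

0.9722


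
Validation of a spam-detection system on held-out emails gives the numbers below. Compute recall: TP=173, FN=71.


Recall = TP/(TP+FN)
= 173/(173+71)
= 173/244 = 70.9%

70.9%


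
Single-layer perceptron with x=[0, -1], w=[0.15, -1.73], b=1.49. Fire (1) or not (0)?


z = (0)·(0.15) + (-1)·(-1.73) + 1.49
  = 3.22
step(z) = 1 (z≥0)

1


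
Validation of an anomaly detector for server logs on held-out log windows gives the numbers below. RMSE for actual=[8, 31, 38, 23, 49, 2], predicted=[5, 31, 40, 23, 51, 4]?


MSE = 21/6 = 3.5
RMSE = √(21/6) = 1.8708

1.8708


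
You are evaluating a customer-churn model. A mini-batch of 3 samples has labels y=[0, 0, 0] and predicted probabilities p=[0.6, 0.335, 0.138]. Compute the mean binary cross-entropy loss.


L[0] = -ln(1-0.6) = -ln(0.4) = 0.9163
L[1] = -ln(1-0.335) = -ln(0.665) = 0.408
L[2] = -ln(1-0.138) = -ln(0.862) = 0.1485
mean = (0.9163 + 0.408 + 0.1485)/3 = 0.4909

0.4909


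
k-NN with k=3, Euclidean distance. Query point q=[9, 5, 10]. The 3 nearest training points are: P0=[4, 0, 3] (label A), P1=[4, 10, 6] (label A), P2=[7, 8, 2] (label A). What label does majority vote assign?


d(q,P0) = 9.9499  (label A)
d(q,P1) = 8.124  (label A)
d(q,P2) = 8.775  (label A)
Votes: A=3, B=0
Majority → A

A


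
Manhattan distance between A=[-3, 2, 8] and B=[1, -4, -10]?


d = |-3-1| + |2+ 4| + |8+ 10|
  = 4 + 6 + 18
  = 28

28


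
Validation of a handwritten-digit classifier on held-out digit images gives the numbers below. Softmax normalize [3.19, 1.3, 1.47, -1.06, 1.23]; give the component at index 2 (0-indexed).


Exponentials: e^3.19=24.2884, e^1.3=3.6693, e^1.47=4.3492, e^-1.06=0.3465, e^1.23=3.4212
Sum = 36.0746
Softmax = [0.6733, 0.1017, 0.1206, 0.0096, 0.0948]
p[2] = 4.3492/36.0746 = 0.1206

0.1206


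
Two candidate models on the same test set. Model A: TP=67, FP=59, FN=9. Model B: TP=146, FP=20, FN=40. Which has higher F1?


Model A: P=67/126=0.5317, R=67/76=0.8816, F1=2PR/(P+R)=2TP/(2TP+FP+FN)=134/202=0.6634
Model B: P=146/166=0.8795, R=146/186=0.7849, F1=2PR/(P+R)=2TP/(2TP+FP+FN)=292/352=0.8295
0.6634 < 0.8295 → Model B

Model B


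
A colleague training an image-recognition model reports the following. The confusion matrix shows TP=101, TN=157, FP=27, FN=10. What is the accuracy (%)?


Accuracy = (TP+TN)/(TP+TN+FP+FN)
= (101+157)/(295)
= 258/295 = 87.46%

87.46%


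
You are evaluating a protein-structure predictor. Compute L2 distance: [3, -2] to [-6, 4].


d = √((3+ 6)² + (-2-4)²)
  = √(81 + 36)
  = √117 = 10.8167

10.8167


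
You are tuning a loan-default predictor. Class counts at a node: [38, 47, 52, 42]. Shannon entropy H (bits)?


Probabilities: [38/179, 47/179, 52/179, 42/179] ≈ [0.2123, 0.2626, 0.2905, 0.2346]
H = -((38/179)·log₂(38/179) + (47/179)·log₂(47/179) + (52/179)·log₂(52/179) + (42/179)·log₂(42/179))
  = 1.99 bits

1.99 bits


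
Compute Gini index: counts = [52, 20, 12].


Probabilities: [52/84, 20/84, 12/84] ≈ [0.619, 0.2381, 0.1429]
Σpᵢ² = (2704 + 400 + 144)/84² = 3248/7056
Gini = 1 - Σpᵢ² = 1 - 3248/7056 = 0.5397

0.5397


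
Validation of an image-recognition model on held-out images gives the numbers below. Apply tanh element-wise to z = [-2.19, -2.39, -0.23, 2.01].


tanh(-2.19) = -0.9753
tanh(-2.39) = -0.9833
tanh(-0.23) = -0.226
tanh(2.01) = 0.9647
result = [-0.9753, -0.9833, -0.226, 0.9647]

[-0.9753, -0.9833, -0.226, 0.9647]


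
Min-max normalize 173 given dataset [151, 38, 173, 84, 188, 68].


min=38, max=188
(173-38)/(188-38) = 135/150 = 0.9

0.9


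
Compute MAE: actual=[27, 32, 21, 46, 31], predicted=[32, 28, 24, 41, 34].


Absolute errors: |27-32|=5, |32-28|=4, |21-24|=3, |46-41|=5, |31-34|=3
Sum = 20
MAE = 20/5 = 4

4


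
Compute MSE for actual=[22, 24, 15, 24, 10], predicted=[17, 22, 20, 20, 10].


Squared errors: (22-17)²=25, (24-22)²=4, (15-20)²=25, (24-20)²=16, (10-10)²=0
Sum = 70
MSE = 70/5 = 14

14


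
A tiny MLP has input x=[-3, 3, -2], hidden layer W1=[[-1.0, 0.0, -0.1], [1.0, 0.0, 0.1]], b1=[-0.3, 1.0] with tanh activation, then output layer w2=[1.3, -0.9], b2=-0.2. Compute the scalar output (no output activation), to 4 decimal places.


z1[0] = (-1.0)·(-3) + (0.0)·(3) + (-0.1)·(-2) - 0.3 = 2.9
z1[1] = (1.0)·(-3) + (0.0)·(3) + (0.1)·(-2) + 1.0 = -2.2
h = tanh(z1) = [0.994, -0.9757]
output = (1.3)·(0.994) + (-0.9)·(-0.9757) - 0.2 = 1.9703

1.9703


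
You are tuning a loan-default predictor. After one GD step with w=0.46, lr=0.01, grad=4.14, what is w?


w_new = w - α·∇
= 0.46 - 0.01·4.14
= 0.46 - 0.0414
= 0.4186

0.4186


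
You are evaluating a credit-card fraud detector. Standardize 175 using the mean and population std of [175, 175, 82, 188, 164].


μ = 156.8, σ = 38.1649
z = (175 - 156.8)/38.1649 = 0.4769

0.4769


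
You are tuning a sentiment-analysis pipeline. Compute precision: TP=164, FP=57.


Precision = TP/(TP+FP)
= 164/(164+57)
= 164/221 = 74.21%

74.21%


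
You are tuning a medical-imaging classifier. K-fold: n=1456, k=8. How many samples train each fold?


Fold size = 1456/8 = 182
Training per fold = 1456 - 182 = 1274

1274


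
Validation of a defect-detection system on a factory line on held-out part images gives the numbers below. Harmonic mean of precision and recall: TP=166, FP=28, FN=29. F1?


Precision = 166/194 = 0.8557
Recall = 166/195 = 0.8513
F1 = 2·P·R/(P+R) = 2·TP/(2·TP+FP+FN) = 332/(332+28+29) = 332/389 = 0.8535

0.8535


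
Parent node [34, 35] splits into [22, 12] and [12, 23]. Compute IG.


Parent = [34, 35], H_parent = 0.9998
H_left = 0.9367 (n=34), H_right = 0.9275 (n=35)
H_children = (34/69)·0.9367 + (35/69)·0.9275 = 0.932
IG = 0.9998 - 0.932 = 0.0678

0.0678


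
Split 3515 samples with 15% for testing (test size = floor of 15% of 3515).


Test = ⌊3515·15/100⌋ = 527
Train = 3515 - 527 = 2988

Train: 2988, Test: 527


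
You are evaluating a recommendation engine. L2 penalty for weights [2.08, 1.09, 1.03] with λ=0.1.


‖w‖₂² = (2.08)² + (1.09)² + (1.03)²
     = 4.3264 + 1.1881 + 1.0609
     = 6.5754
λ·‖w‖₂² = 0.1·6.5754 = 0.65754

0.65754


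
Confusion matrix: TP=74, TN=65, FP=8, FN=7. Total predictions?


Total = TP + TN + FP + FN
= 74 + 65 + 8 + 7
= 154
(Predicted positive: 82, predicted negative: 72)

154


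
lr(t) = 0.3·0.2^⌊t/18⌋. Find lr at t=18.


n_drops = ⌊18/18⌋ = 1
lr = 0.3·0.2^1 = 0.3·0.2 = 0.06

0.06


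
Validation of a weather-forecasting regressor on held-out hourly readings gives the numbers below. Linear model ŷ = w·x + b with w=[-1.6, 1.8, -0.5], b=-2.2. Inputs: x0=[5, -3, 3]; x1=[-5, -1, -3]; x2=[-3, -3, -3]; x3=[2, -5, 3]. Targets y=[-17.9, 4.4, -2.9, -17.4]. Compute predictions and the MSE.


ŷ0 = (-1.6)·(5) + (1.8)·(-3) + (-0.5)·(3) - 2.2 = -17.1
ŷ1 = (-1.6)·(-5) + (1.8)·(-1) + (-0.5)·(-3) - 2.2 = 5.5
ŷ2 = (-1.6)·(-3) + (1.8)·(-3) + (-0.5)·(-3) - 2.2 = -1.3
ŷ3 = (-1.6)·(2) + (1.8)·(-5) + (-0.5)·(3) - 2.2 = -15.9
errors² = [0.64, 1.21, 2.56, 2.25]
MSE = 6.6600/4 = 1.665

1.665


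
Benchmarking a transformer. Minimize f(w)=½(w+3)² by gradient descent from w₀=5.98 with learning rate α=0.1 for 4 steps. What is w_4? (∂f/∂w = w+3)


step 1: grad = 5.98+3 = 8.98; w = 5.98 - 0.1·(8.98) = 5.082
step 2: grad = 5.082+3 = 8.082; w = 5.082 - 0.1·(8.082) = 4.2738
step 3: grad = 4.2738+3 = 7.2738; w = 4.2738 - 0.1·(7.2738) = 3.54642
step 4: grad = 3.54642+3 = 6.54642; w = 3.54642 - 0.1·(6.54642) = 2.891778

2.891778


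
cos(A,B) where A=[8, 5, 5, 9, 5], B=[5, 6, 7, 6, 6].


A·B = 8·5 + 5·6 + 5·7 + 9·6 + 5·6 = 189
‖A‖ = √220 = 14.8324, ‖B‖ = √182 = 13.4907
cos = 189/(√220·√182) = 189/√40040 = 0.9445

0.9445


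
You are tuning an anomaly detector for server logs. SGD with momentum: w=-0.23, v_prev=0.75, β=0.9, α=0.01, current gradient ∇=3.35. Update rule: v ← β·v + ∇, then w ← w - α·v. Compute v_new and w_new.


v_new = 0.9·0.75 + 3.35 = 0.675 + 3.35 = 4.025
w_new = -0.23 - 0.01·4.025 = -0.23 - 0.04025 = -0.27025

v_new=4.025, w_new=-0.27025


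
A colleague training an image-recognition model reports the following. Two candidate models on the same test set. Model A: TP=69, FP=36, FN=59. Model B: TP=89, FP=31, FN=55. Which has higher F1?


Model A: P=69/105=0.6571, R=69/128=0.5391, F1=2PR/(P+R)=2TP/(2TP+FP+FN)=138/233=0.5923
Model B: P=89/120=0.7417, R=89/144=0.6181, F1=2PR/(P+R)=2TP/(2TP+FP+FN)=178/264=0.6742
0.5923 < 0.6742 → Model B

Model B


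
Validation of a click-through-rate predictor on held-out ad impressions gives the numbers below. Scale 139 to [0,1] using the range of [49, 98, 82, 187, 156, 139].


min=49, max=187
(139-49)/(187-49) = 90/138 = 0.6522

0.6522


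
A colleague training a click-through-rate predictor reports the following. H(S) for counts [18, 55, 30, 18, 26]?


Probabilities: [18/147, 55/147, 30/147, 18/147, 26/147] ≈ [0.1224, 0.3741, 0.2041, 0.1224, 0.1769]
H = -((18/147)·log₂(18/147) + (55/147)·log₂(55/147) + (30/147)·log₂(30/147) + (18/147)·log₂(18/147) + (26/147)·log₂(26/147))
  = 2.1826 bits

2.1826 bits


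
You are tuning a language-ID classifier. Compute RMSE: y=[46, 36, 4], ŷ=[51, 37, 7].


MSE = 35/3 = 11.6667
RMSE = √(35/3) = 3.4157

3.4157


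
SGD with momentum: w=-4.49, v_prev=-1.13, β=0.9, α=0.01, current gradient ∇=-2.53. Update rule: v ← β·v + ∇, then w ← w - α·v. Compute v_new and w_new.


v_new = 0.9·-1.13 - 2.53 = -1.017 - 2.53 = -3.547
w_new = -4.49 - 0.01·-3.547 = -4.49 + 0.03547 = -4.45453

v_new=-3.547, w_new=-4.45453


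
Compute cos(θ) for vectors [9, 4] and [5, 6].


A·B = 9·5 + 4·6 = 69
‖A‖ = √97 = 9.8489, ‖B‖ = √61 = 7.8102
cos = 69/(√97·√61) = 69/√5917 = 0.897

0.897


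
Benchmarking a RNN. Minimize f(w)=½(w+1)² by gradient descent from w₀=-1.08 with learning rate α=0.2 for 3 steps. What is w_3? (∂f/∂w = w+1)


step 1: grad = -1.08+1 = -0.08; w = -1.08 - 0.2·(-0.08) = -1.064
step 2: grad = -1.064+1 = -0.064; w = -1.064 - 0.2·(-0.064) = -1.0512
step 3: grad = -1.0512+1 = -0.0512; w = -1.0512 - 0.2·(-0.0512) = -1.04096

-1.04096


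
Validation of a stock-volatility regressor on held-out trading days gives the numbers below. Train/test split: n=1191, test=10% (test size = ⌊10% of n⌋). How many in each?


Test = ⌊1191·10/100⌋ = 119
Train = 1191 - 119 = 1072

Train: 1072, Test: 119


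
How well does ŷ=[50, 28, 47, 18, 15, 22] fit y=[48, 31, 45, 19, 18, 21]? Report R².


ȳ = 30.3333
SS_res = Σ(y-ŷ)² = 28
SS_tot = Σ(y-ȳ)² = 895.33
R² = 1 - SS_res/SS_tot = 1 - 0.0313 = 0.9687

0.9687


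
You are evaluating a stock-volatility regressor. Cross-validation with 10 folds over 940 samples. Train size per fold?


Fold size = 940/10 = 94
Training per fold = 940 - 94 = 846

846


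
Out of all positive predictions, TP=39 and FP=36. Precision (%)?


Precision = TP/(TP+FP)
= 39/(39+36)
= 39/75 = 52.0%

52.0%


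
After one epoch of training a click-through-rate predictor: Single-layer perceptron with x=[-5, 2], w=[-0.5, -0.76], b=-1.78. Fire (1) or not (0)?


z = (-5)·(-0.5) + (2)·(-0.76) - 1.78
  = -0.8
step(z) = 0 (z<0)

0


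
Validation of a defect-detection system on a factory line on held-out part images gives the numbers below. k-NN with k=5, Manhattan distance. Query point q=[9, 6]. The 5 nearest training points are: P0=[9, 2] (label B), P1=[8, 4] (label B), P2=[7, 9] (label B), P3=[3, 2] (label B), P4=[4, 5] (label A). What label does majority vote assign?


d(q,P0) = 4  (label B)
d(q,P1) = 3  (label B)
d(q,P2) = 5  (label B)
d(q,P3) = 10  (label B)
d(q,P4) = 6  (label A)
Votes: A=1, B=4
Majority → B

B


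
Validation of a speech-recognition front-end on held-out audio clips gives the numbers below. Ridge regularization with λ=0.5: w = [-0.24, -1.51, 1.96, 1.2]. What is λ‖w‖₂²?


‖w‖₂² = (-0.24)² + (-1.51)² + (1.96)² + (1.2)²
     = 0.0576 + 2.2801 + 3.8416 + 1.44
     = 7.6193
λ·‖w‖₂² = 0.5·7.6193 = 3.80965

3.80965


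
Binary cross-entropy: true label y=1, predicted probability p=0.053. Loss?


BCE = -[y·ln(p) + (1-y)·ln(1-p)]
= -1·ln(0.053) - 0
= -ln(0.053) = 2.9375

2.9375


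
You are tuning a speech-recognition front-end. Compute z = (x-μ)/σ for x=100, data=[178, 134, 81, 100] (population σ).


μ = 123.25, σ = 36.8739
z = (100 - 123.25)/36.8739 = -0.6305

-0.6305


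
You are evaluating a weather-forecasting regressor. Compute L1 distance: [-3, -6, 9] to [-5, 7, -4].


d = |-3+ 5| + |-6-7| + |9+ 4|
  = 2 + 13 + 13
  = 28

28


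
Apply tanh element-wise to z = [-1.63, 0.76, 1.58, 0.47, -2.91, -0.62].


tanh(-1.63) = -0.9261
tanh(0.76) = 0.6411
tanh(1.58) = 0.9186
tanh(0.47) = 0.4382
tanh(-2.91) = -0.9941
tanh(-0.62) = -0.5511
result = [-0.9261, 0.6411, 0.9186, 0.4382, -0.9941, -0.5511]

[-0.9261, 0.6411, 0.9186, 0.4382, -0.9941, -0.5511]


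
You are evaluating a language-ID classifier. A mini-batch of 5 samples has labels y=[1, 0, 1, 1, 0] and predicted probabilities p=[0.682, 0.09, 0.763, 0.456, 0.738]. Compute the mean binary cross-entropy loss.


L[0] = -ln(0.682) = 0.3827
L[1] = -ln(1-0.09) = -ln(0.91) = 0.0943
L[2] = -ln(0.763) = 0.2705
L[3] = -ln(0.456) = 0.7853
L[4] = -ln(1-0.738) = -ln(0.262) = 1.3394
mean = (0.3827 + 0.0943 + 0.2705 + 0.7853 + 1.3394)/5 = 0.5744

0.5744


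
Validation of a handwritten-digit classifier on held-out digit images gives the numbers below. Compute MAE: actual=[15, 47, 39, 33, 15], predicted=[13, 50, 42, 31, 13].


Absolute errors: |15-13|=2, |47-50|=3, |39-42|=3, |33-31|=2, |15-13|=2
Sum = 12
MAE = 12/5 = 12/5

12/5


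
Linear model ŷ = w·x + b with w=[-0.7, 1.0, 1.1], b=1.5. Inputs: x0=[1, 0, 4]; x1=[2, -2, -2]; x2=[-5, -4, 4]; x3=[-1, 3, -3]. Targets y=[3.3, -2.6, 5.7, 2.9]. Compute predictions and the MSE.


ŷ0 = (-0.7)·(1) + (1.0)·(0) + (1.1)·(4) + 1.5 = 5.2
ŷ1 = (-0.7)·(2) + (1.0)·(-2) + (1.1)·(-2) + 1.5 = -4.1
ŷ2 = (-0.7)·(-5) + (1.0)·(-4) + (1.1)·(4) + 1.5 = 5.4
ŷ3 = (-0.7)·(-1) + (1.0)·(3) + (1.1)·(-3) + 1.5 = 1.9
errors² = [3.61, 2.25, 0.09, 1.0]
MSE = 6.9500/4 = 1.7375

1.7375


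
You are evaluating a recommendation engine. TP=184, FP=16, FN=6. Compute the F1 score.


Precision = 184/200 = 0.92
Recall = 184/190 = 0.9684
F1 = 2·P·R/(P+R) = 2·TP/(2·TP+FP+FN) = 368/(368+16+6) = 368/390 = 0.9436

0.9436


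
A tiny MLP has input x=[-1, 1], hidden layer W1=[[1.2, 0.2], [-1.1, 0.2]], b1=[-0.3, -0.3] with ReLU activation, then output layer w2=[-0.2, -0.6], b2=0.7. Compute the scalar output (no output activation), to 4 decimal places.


z1[0] = (1.2)·(-1) + (0.2)·(1) - 0.3 = -1.3
z1[1] = (-1.1)·(-1) + (0.2)·(1) - 0.3 = 1.0
h = ReLU(z1) = [0.0, 1.0]
output = (-0.2)·(0.0) + (-0.6)·(1.0) + 0.7 = 0.1

0.1


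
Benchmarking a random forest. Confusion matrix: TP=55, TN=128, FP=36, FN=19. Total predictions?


Total = TP + TN + FP + FN
= 55 + 128 + 36 + 19
= 238
(Predicted positive: 91, predicted negative: 147)

238


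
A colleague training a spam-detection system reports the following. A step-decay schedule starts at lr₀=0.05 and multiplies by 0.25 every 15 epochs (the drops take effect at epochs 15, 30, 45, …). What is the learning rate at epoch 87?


n_drops = ⌊87/15⌋ = 5
lr = 0.05·0.25^5 = 0.05·0.0009765625 = 0.000048828125

0.000048828125


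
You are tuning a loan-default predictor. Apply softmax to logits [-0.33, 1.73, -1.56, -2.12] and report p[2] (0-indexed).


Exponentials: e^-0.33=0.7189, e^1.73=5.6407, e^-1.56=0.2101, e^-2.12=0.12
Sum = 6.6897
Softmax = [0.1075, 0.8432, 0.0314, 0.0179]
p[2] = 0.2101/6.6897 = 0.0314

0.0314


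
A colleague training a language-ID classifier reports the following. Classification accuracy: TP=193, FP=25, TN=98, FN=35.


Accuracy = (TP+TN)/(TP+TN+FP+FN)
= (193+98)/(351)
= 291/351 = 82.91%

82.91%


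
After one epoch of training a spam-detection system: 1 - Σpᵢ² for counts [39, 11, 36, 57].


Probabilities: [39/143, 11/143, 36/143, 57/143] ≈ [0.2727, 0.0769, 0.2517, 0.3986]
Σpᵢ² = (1521 + 121 + 1296 + 3249)/143² = 6187/20449
Gini = 1 - Σpᵢ² = 1 - 6187/20449 = 0.6974

0.6974


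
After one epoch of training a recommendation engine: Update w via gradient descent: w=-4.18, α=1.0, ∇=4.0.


w_new = w - α·∇
= -4.18 - 1.0·4.0
= -4.18 - 4
= -8.18

-8.18


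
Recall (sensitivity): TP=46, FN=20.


Recall = TP/(TP+FN)
= 46/(46+20)
= 46/66 = 69.7%

69.7%


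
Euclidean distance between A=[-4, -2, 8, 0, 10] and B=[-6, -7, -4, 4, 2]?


d = √((-4+ 6)² + (-2+ 7)² + (8+ 4)² + (0-4)² + (10-2)²)
  = √(4 + 25 + 144 + 16 + 64)
  = √253 = 15.906

15.906


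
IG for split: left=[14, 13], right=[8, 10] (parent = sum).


Parent = [22, 23], H_parent = 0.9996
H_left = 0.999 (n=27), H_right = 0.9911 (n=18)
H_children = (27/45)·0.999 + (18/45)·0.9911 = 0.9958
IG = 0.9996 - 0.9958 = 0.0038

0.0038


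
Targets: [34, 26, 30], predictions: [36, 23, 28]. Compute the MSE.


Squared errors: (34-36)²=4, (26-23)²=9, (30-28)²=4
Sum = 17
MSE = 17/3 = 17/3

17/3


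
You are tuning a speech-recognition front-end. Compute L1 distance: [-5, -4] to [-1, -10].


d = |-5+ 1| + |-4+ 10|
  = 4 + 6
  = 10

10


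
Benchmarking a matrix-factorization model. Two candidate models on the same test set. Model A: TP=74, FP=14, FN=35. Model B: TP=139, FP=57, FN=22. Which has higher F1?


Model A: P=74/88=0.8409, R=74/109=0.6789, F1=2PR/(P+R)=2TP/(2TP+FP+FN)=148/197=0.7513
Model B: P=139/196=0.7092, R=139/161=0.8634, F1=2PR/(P+R)=2TP/(2TP+FP+FN)=278/357=0.7787
0.7513 < 0.7787 → Model B

Model B


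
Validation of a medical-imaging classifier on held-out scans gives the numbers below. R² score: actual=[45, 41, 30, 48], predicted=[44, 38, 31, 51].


ȳ = 41
SS_res = Σ(y-ŷ)² = 20
SS_tot = Σ(y-ȳ)² = 186
R² = 1 - SS_res/SS_tot = 1 - 0.1075 = 0.8925

0.8925
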